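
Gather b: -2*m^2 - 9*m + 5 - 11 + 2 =-2*m^2 - 9*m - 4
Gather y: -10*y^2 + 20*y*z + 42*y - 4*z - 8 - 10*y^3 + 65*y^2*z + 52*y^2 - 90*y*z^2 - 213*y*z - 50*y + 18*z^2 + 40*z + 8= -10*y^3 + y^2*(65*z + 42) + y*(-90*z^2 - 193*z - 8) + 18*z^2 + 36*z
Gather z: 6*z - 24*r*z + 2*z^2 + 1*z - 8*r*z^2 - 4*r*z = z^2*(2 - 8*r) + z*(7 - 28*r)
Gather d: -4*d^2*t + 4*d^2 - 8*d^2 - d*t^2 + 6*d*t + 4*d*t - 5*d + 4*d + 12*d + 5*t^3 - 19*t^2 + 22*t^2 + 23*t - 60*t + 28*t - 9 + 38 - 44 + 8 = d^2*(-4*t - 4) + d*(-t^2 + 10*t + 11) + 5*t^3 + 3*t^2 - 9*t - 7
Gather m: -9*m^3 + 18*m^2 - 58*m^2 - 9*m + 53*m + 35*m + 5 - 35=-9*m^3 - 40*m^2 + 79*m - 30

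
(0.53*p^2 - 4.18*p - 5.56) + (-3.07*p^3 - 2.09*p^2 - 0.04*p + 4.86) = -3.07*p^3 - 1.56*p^2 - 4.22*p - 0.699999999999999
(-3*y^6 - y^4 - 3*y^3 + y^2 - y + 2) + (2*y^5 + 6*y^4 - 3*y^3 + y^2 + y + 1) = -3*y^6 + 2*y^5 + 5*y^4 - 6*y^3 + 2*y^2 + 3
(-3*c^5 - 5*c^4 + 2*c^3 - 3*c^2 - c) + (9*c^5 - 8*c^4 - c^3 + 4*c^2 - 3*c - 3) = 6*c^5 - 13*c^4 + c^3 + c^2 - 4*c - 3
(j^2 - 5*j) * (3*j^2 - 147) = 3*j^4 - 15*j^3 - 147*j^2 + 735*j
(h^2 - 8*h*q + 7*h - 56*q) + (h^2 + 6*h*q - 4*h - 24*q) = 2*h^2 - 2*h*q + 3*h - 80*q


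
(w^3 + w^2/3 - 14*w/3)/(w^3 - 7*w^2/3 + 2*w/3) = (3*w + 7)/(3*w - 1)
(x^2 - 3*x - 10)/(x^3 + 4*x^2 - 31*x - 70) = 1/(x + 7)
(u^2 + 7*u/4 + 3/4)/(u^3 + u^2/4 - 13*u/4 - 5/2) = (4*u + 3)/(4*u^2 - 3*u - 10)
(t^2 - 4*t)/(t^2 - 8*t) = (t - 4)/(t - 8)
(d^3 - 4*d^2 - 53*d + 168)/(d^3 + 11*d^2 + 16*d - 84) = (d^2 - 11*d + 24)/(d^2 + 4*d - 12)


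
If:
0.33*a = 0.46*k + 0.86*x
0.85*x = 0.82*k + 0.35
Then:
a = 4.0509977827051*x - 0.594974131559497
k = 1.03658536585366*x - 0.426829268292683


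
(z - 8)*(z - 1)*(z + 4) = z^3 - 5*z^2 - 28*z + 32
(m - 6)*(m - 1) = m^2 - 7*m + 6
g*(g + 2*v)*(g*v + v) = g^3*v + 2*g^2*v^2 + g^2*v + 2*g*v^2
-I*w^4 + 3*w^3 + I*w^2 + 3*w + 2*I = (w - I)*(w + I)*(w + 2*I)*(-I*w + 1)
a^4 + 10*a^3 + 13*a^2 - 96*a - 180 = (a - 3)*(a + 2)*(a + 5)*(a + 6)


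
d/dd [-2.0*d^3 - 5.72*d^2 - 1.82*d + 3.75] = -6.0*d^2 - 11.44*d - 1.82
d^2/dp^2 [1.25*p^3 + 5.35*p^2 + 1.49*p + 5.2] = 7.5*p + 10.7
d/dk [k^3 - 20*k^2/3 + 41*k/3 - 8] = 3*k^2 - 40*k/3 + 41/3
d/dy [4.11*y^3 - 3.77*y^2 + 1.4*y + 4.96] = 12.33*y^2 - 7.54*y + 1.4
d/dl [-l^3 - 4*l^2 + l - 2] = -3*l^2 - 8*l + 1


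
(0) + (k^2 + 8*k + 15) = k^2 + 8*k + 15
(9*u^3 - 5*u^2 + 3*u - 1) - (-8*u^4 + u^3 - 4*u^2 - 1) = 8*u^4 + 8*u^3 - u^2 + 3*u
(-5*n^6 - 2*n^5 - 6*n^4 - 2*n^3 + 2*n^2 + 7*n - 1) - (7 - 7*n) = -5*n^6 - 2*n^5 - 6*n^4 - 2*n^3 + 2*n^2 + 14*n - 8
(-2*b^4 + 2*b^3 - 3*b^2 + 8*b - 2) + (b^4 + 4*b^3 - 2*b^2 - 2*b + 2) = -b^4 + 6*b^3 - 5*b^2 + 6*b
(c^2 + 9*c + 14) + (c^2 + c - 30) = 2*c^2 + 10*c - 16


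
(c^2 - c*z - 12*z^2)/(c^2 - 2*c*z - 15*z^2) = (-c + 4*z)/(-c + 5*z)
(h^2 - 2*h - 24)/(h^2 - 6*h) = (h + 4)/h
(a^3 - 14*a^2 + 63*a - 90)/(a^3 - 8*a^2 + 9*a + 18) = (a - 5)/(a + 1)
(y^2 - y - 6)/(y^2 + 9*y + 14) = (y - 3)/(y + 7)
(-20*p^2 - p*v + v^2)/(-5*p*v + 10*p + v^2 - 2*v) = (4*p + v)/(v - 2)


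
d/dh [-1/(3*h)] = 1/(3*h^2)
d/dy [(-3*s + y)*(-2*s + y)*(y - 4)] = 6*s^2 - 10*s*y + 20*s + 3*y^2 - 8*y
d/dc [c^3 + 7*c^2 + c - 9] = 3*c^2 + 14*c + 1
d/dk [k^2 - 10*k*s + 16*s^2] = 2*k - 10*s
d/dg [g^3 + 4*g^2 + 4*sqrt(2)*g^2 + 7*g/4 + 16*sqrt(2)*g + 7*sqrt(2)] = 3*g^2 + 8*g + 8*sqrt(2)*g + 7/4 + 16*sqrt(2)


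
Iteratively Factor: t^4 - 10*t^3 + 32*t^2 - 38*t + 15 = (t - 3)*(t^3 - 7*t^2 + 11*t - 5) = (t - 5)*(t - 3)*(t^2 - 2*t + 1) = (t - 5)*(t - 3)*(t - 1)*(t - 1)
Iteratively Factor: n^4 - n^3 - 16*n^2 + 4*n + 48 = (n - 2)*(n^3 + n^2 - 14*n - 24) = (n - 4)*(n - 2)*(n^2 + 5*n + 6) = (n - 4)*(n - 2)*(n + 3)*(n + 2)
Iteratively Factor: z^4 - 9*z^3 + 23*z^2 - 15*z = (z - 3)*(z^3 - 6*z^2 + 5*z) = (z - 3)*(z - 1)*(z^2 - 5*z) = (z - 5)*(z - 3)*(z - 1)*(z)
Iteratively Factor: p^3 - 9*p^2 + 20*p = (p)*(p^2 - 9*p + 20) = p*(p - 5)*(p - 4)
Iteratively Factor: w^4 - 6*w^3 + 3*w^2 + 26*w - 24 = (w - 3)*(w^3 - 3*w^2 - 6*w + 8) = (w - 4)*(w - 3)*(w^2 + w - 2) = (w - 4)*(w - 3)*(w + 2)*(w - 1)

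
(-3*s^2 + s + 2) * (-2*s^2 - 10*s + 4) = 6*s^4 + 28*s^3 - 26*s^2 - 16*s + 8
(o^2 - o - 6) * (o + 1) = o^3 - 7*o - 6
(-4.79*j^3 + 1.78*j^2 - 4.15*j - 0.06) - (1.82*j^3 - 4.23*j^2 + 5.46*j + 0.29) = -6.61*j^3 + 6.01*j^2 - 9.61*j - 0.35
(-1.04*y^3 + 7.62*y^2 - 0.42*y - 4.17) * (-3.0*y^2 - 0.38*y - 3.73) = 3.12*y^5 - 22.4648*y^4 + 2.2436*y^3 - 15.753*y^2 + 3.1512*y + 15.5541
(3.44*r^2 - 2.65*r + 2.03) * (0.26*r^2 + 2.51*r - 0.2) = 0.8944*r^4 + 7.9454*r^3 - 6.8117*r^2 + 5.6253*r - 0.406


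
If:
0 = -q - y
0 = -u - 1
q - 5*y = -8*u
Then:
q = 4/3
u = -1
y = -4/3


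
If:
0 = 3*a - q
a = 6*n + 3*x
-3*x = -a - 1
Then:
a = 3*x - 1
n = -1/6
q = 9*x - 3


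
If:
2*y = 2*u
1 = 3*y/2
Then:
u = 2/3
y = 2/3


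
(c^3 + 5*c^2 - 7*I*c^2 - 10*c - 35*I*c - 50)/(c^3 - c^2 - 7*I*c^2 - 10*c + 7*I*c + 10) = (c + 5)/(c - 1)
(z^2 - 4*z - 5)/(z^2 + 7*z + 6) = (z - 5)/(z + 6)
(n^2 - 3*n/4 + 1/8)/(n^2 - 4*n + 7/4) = (4*n - 1)/(2*(2*n - 7))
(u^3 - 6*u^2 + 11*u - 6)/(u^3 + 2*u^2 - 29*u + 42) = (u - 1)/(u + 7)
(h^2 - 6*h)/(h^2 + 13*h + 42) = h*(h - 6)/(h^2 + 13*h + 42)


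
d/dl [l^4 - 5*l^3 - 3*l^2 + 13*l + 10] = 4*l^3 - 15*l^2 - 6*l + 13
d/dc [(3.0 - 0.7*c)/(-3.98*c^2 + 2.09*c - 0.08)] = (-2.786*c^2 + 23.88*c - 6.214)/(15.8404*c^4 - 16.6364*c^3 + 5.0049*c^2 - 0.3344*c + 0.0064)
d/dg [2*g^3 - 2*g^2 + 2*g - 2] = 6*g^2 - 4*g + 2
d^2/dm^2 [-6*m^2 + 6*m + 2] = -12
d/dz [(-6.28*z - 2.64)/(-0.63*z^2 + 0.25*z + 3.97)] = (3.9564*z^2 - 1.57*z - (1.26*z - 0.25)*(6.28*z + 2.64) - 24.9316)/(-0.63*z^2 + 0.25*z + 3.97)^2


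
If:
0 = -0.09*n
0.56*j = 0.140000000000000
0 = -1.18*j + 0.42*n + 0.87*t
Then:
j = 0.25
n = 0.00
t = 0.34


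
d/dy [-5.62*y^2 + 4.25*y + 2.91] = 4.25 - 11.24*y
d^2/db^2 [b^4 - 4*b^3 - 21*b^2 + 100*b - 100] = 12*b^2 - 24*b - 42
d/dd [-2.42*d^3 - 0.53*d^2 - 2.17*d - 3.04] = -7.26*d^2 - 1.06*d - 2.17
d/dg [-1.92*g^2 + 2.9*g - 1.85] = 2.9 - 3.84*g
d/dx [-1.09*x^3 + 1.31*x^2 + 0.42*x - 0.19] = -3.27*x^2 + 2.62*x + 0.42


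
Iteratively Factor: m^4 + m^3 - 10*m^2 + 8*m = (m)*(m^3 + m^2 - 10*m + 8) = m*(m - 1)*(m^2 + 2*m - 8) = m*(m - 1)*(m + 4)*(m - 2)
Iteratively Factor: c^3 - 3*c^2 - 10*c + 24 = (c + 3)*(c^2 - 6*c + 8) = (c - 4)*(c + 3)*(c - 2)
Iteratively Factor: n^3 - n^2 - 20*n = (n)*(n^2 - n - 20) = n*(n - 5)*(n + 4)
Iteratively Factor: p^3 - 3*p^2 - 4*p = (p + 1)*(p^2 - 4*p) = p*(p + 1)*(p - 4)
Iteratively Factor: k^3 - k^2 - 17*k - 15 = (k + 1)*(k^2 - 2*k - 15) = (k + 1)*(k + 3)*(k - 5)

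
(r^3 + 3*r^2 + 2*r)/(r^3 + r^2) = (r + 2)/r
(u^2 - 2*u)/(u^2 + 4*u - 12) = u/(u + 6)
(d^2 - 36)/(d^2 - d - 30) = (d + 6)/(d + 5)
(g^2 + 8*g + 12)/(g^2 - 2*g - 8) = (g + 6)/(g - 4)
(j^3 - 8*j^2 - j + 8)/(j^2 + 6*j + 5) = (j^2 - 9*j + 8)/(j + 5)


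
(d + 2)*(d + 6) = d^2 + 8*d + 12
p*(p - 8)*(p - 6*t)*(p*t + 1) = p^4*t - 6*p^3*t^2 - 8*p^3*t + p^3 + 48*p^2*t^2 - 6*p^2*t - 8*p^2 + 48*p*t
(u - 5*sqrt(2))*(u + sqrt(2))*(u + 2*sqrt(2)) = u^3 - 2*sqrt(2)*u^2 - 26*u - 20*sqrt(2)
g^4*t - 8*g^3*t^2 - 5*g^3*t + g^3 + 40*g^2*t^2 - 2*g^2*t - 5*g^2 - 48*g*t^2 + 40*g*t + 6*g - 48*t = (g - 3)*(g - 2)*(g - 8*t)*(g*t + 1)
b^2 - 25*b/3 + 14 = (b - 6)*(b - 7/3)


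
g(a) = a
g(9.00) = 9.00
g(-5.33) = -5.33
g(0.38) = 0.38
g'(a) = 1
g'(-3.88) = 1.00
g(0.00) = 0.00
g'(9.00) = 1.00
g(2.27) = 2.27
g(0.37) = 0.37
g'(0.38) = 1.00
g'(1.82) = 1.00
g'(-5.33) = 1.00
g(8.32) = 8.32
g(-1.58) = -1.58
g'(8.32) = 1.00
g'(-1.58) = 1.00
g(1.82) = 1.82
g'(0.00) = 1.00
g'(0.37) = 1.00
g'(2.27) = 1.00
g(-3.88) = -3.88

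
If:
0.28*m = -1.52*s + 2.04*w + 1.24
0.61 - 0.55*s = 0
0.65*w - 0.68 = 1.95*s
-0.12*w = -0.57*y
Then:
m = 30.27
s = 1.11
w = 4.37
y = 0.92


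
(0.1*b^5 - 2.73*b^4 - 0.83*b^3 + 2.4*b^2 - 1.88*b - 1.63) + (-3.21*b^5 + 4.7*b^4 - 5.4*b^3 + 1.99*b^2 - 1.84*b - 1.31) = -3.11*b^5 + 1.97*b^4 - 6.23*b^3 + 4.39*b^2 - 3.72*b - 2.94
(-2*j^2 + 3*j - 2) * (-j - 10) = 2*j^3 + 17*j^2 - 28*j + 20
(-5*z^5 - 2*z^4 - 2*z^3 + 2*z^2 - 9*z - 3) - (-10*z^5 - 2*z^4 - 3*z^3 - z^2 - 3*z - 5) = 5*z^5 + z^3 + 3*z^2 - 6*z + 2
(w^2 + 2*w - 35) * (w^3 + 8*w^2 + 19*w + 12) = w^5 + 10*w^4 - 230*w^2 - 641*w - 420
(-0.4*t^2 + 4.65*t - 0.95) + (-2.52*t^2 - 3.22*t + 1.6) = -2.92*t^2 + 1.43*t + 0.65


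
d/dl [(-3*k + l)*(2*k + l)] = -k + 2*l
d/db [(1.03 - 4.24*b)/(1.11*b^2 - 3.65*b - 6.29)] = (4.7064*b^2 - 2.2866*b + 30.4291)/(1.2321*b^4 - 8.103*b^3 - 0.641300000000001*b^2 + 45.917*b + 39.5641)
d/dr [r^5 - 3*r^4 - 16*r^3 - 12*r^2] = r*(5*r^3 - 12*r^2 - 48*r - 24)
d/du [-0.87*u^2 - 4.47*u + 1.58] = -1.74*u - 4.47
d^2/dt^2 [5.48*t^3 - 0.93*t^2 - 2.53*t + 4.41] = 32.88*t - 1.86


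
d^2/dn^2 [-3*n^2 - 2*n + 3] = -6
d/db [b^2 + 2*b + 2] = 2*b + 2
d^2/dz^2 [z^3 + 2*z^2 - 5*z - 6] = 6*z + 4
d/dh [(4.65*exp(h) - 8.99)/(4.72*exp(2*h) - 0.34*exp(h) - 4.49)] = (-21.948*exp(2*h) + 84.8656*exp(h) - 23.9351)*exp(h)/(22.2784*exp(4*h) - 3.2096*exp(3*h) - 42.27*exp(2*h) + 3.0532*exp(h) + 20.1601)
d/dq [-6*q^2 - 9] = -12*q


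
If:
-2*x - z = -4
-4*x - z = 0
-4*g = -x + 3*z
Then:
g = -13/2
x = -2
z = 8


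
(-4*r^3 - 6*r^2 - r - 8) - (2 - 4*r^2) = -4*r^3 - 2*r^2 - r - 10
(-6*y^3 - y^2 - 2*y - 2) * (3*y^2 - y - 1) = -18*y^5 + 3*y^4 + y^3 - 3*y^2 + 4*y + 2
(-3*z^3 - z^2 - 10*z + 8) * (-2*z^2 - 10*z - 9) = 6*z^5 + 32*z^4 + 57*z^3 + 93*z^2 + 10*z - 72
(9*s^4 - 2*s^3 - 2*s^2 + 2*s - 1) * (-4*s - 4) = -36*s^5 - 28*s^4 + 16*s^3 - 4*s + 4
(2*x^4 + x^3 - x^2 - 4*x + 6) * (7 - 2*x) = -4*x^5 + 12*x^4 + 9*x^3 + x^2 - 40*x + 42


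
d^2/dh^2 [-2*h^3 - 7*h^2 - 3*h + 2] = -12*h - 14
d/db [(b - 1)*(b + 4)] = 2*b + 3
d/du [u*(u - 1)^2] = (u - 1)*(3*u - 1)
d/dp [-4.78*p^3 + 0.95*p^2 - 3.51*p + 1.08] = -14.34*p^2 + 1.9*p - 3.51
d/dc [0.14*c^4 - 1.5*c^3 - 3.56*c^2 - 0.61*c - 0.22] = 0.56*c^3 - 4.5*c^2 - 7.12*c - 0.61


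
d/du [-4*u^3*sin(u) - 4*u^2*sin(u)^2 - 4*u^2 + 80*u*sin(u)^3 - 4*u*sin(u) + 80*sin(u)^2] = -4*u^3*cos(u) - 12*u^2*sin(u) - 4*u^2*sin(2*u) + 56*u*cos(u) + 4*u*cos(2*u) - 60*u*cos(3*u) - 12*u + 56*sin(u) + 80*sin(2*u) - 20*sin(3*u)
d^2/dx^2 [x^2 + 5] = 2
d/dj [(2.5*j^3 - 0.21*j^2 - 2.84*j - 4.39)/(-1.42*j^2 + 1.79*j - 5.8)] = (-3.55*j^4 + 8.95*j^3 - 47.9087*j^2 - 10.0316*j + 24.3301)/(2.0164*j^4 - 5.0836*j^3 + 19.6761*j^2 - 20.764*j + 33.64)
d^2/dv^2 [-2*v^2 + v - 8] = -4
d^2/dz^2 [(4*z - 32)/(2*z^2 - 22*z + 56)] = 4*((19 - 3*z)*(z^2 - 11*z + 28) + (z - 8)*(2*z - 11)^2)/(z^2 - 11*z + 28)^3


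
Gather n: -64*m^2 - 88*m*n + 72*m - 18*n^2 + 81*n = -64*m^2 + 72*m - 18*n^2 + n*(81 - 88*m)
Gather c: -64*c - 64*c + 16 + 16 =32 - 128*c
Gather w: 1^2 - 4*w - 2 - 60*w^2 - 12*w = -60*w^2 - 16*w - 1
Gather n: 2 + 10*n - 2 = 10*n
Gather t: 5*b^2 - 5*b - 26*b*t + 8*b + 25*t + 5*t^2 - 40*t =5*b^2 + 3*b + 5*t^2 + t*(-26*b - 15)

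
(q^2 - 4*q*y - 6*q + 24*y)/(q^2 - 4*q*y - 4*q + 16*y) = (q - 6)/(q - 4)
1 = 1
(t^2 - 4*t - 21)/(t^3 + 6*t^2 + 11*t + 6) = (t - 7)/(t^2 + 3*t + 2)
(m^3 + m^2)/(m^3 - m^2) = (m + 1)/(m - 1)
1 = 1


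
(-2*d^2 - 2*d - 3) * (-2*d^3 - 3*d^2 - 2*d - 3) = 4*d^5 + 10*d^4 + 16*d^3 + 19*d^2 + 12*d + 9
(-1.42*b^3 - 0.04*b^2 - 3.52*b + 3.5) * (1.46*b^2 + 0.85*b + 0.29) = -2.0732*b^5 - 1.2654*b^4 - 5.585*b^3 + 2.1064*b^2 + 1.9542*b + 1.015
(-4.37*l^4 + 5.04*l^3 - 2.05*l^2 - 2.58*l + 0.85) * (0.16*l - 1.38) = -0.6992*l^5 + 6.837*l^4 - 7.2832*l^3 + 2.4162*l^2 + 3.6964*l - 1.173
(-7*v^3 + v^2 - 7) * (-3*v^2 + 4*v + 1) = 21*v^5 - 31*v^4 - 3*v^3 + 22*v^2 - 28*v - 7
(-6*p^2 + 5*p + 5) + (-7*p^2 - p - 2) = -13*p^2 + 4*p + 3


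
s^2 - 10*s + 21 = (s - 7)*(s - 3)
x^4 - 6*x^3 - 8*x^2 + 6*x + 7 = (x - 7)*(x - 1)*(x + 1)^2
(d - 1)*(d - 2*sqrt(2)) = d^2 - 2*sqrt(2)*d - d + 2*sqrt(2)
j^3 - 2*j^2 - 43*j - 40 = (j - 8)*(j + 1)*(j + 5)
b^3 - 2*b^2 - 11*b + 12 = (b - 4)*(b - 1)*(b + 3)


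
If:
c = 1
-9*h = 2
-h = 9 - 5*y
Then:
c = 1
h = -2/9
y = 79/45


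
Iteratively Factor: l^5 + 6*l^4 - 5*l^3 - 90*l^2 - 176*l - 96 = (l + 3)*(l^4 + 3*l^3 - 14*l^2 - 48*l - 32) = (l + 2)*(l + 3)*(l^3 + l^2 - 16*l - 16) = (l + 1)*(l + 2)*(l + 3)*(l^2 - 16) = (l - 4)*(l + 1)*(l + 2)*(l + 3)*(l + 4)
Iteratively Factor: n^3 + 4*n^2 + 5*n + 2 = (n + 1)*(n^2 + 3*n + 2) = (n + 1)*(n + 2)*(n + 1)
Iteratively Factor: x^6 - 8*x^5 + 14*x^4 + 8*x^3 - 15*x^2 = (x)*(x^5 - 8*x^4 + 14*x^3 + 8*x^2 - 15*x) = x*(x - 5)*(x^4 - 3*x^3 - x^2 + 3*x) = x^2*(x - 5)*(x^3 - 3*x^2 - x + 3) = x^2*(x - 5)*(x - 3)*(x^2 - 1) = x^2*(x - 5)*(x - 3)*(x + 1)*(x - 1)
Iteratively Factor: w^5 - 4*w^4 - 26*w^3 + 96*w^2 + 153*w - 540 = (w - 5)*(w^4 + w^3 - 21*w^2 - 9*w + 108) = (w - 5)*(w + 3)*(w^3 - 2*w^2 - 15*w + 36) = (w - 5)*(w - 3)*(w + 3)*(w^2 + w - 12) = (w - 5)*(w - 3)*(w + 3)*(w + 4)*(w - 3)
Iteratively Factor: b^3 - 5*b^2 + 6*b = (b - 2)*(b^2 - 3*b) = (b - 3)*(b - 2)*(b)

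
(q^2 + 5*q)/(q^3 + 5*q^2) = 1/q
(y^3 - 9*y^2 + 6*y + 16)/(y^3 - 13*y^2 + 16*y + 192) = (y^2 - y - 2)/(y^2 - 5*y - 24)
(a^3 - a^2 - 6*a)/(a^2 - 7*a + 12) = a*(a + 2)/(a - 4)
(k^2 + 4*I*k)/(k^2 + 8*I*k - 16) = k/(k + 4*I)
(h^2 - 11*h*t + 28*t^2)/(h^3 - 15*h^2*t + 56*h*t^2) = (-h + 4*t)/(h*(-h + 8*t))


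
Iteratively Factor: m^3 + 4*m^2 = (m + 4)*(m^2) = m*(m + 4)*(m)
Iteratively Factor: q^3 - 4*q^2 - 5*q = (q)*(q^2 - 4*q - 5) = q*(q - 5)*(q + 1)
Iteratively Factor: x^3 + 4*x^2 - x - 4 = (x + 1)*(x^2 + 3*x - 4) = (x - 1)*(x + 1)*(x + 4)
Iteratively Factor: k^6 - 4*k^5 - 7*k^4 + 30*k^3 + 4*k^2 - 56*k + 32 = (k - 4)*(k^5 - 7*k^3 + 2*k^2 + 12*k - 8) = (k - 4)*(k + 2)*(k^4 - 2*k^3 - 3*k^2 + 8*k - 4) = (k - 4)*(k - 1)*(k + 2)*(k^3 - k^2 - 4*k + 4) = (k - 4)*(k - 1)^2*(k + 2)*(k^2 - 4) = (k - 4)*(k - 2)*(k - 1)^2*(k + 2)*(k + 2)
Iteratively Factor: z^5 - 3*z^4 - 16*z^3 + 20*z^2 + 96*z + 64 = (z + 2)*(z^4 - 5*z^3 - 6*z^2 + 32*z + 32) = (z + 2)^2*(z^3 - 7*z^2 + 8*z + 16) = (z - 4)*(z + 2)^2*(z^2 - 3*z - 4) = (z - 4)^2*(z + 2)^2*(z + 1)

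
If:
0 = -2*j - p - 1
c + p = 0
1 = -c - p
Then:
No Solution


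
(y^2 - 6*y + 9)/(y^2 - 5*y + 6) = (y - 3)/(y - 2)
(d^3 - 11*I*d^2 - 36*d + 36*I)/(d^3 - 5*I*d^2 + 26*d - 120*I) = (d^2 - 5*I*d - 6)/(d^2 + I*d + 20)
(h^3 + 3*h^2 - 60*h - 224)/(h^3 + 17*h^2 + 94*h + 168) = (h - 8)/(h + 6)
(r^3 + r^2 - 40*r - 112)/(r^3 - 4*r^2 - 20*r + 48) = (r^2 - 3*r - 28)/(r^2 - 8*r + 12)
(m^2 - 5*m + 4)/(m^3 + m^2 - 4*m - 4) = (m^2 - 5*m + 4)/(m^3 + m^2 - 4*m - 4)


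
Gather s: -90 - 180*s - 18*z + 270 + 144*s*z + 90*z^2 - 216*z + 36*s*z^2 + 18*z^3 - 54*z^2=s*(36*z^2 + 144*z - 180) + 18*z^3 + 36*z^2 - 234*z + 180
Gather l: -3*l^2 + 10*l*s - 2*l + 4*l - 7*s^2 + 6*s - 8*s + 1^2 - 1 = -3*l^2 + l*(10*s + 2) - 7*s^2 - 2*s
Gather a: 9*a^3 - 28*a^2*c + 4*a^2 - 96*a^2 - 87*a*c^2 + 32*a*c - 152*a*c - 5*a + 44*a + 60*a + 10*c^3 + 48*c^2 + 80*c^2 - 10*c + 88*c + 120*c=9*a^3 + a^2*(-28*c - 92) + a*(-87*c^2 - 120*c + 99) + 10*c^3 + 128*c^2 + 198*c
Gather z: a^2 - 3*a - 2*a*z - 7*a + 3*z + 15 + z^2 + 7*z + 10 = a^2 - 10*a + z^2 + z*(10 - 2*a) + 25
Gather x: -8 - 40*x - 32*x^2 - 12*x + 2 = -32*x^2 - 52*x - 6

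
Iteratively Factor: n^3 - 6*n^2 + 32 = (n + 2)*(n^2 - 8*n + 16) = (n - 4)*(n + 2)*(n - 4)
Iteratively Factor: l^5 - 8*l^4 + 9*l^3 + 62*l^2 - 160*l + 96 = (l - 4)*(l^4 - 4*l^3 - 7*l^2 + 34*l - 24) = (l - 4)*(l + 3)*(l^3 - 7*l^2 + 14*l - 8) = (l - 4)*(l - 2)*(l + 3)*(l^2 - 5*l + 4) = (l - 4)*(l - 2)*(l - 1)*(l + 3)*(l - 4)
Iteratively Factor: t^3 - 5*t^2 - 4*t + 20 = (t - 5)*(t^2 - 4) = (t - 5)*(t - 2)*(t + 2)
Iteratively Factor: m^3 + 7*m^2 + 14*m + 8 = (m + 4)*(m^2 + 3*m + 2) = (m + 1)*(m + 4)*(m + 2)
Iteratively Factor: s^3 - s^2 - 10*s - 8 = (s + 2)*(s^2 - 3*s - 4) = (s - 4)*(s + 2)*(s + 1)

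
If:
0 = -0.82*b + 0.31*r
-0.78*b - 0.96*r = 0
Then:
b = 0.00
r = 0.00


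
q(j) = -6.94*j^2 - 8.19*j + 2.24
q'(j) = -13.88*j - 8.19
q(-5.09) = -135.88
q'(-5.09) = 62.46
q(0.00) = 2.24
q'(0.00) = -8.19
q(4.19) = -153.92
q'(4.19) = -66.35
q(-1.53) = -1.48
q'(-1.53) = 13.05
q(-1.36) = 0.54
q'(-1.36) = 10.69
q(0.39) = -2.01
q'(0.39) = -13.60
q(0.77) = -8.18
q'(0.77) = -18.88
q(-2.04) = -9.93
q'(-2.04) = 20.13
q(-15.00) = -1436.41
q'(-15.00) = 200.01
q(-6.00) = -198.46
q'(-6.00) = 75.09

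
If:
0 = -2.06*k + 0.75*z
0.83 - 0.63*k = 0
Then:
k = 1.32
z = 3.62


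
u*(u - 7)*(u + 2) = u^3 - 5*u^2 - 14*u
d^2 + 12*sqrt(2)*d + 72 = (d + 6*sqrt(2))^2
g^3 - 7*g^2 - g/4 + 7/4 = (g - 7)*(g - 1/2)*(g + 1/2)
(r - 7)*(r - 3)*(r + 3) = r^3 - 7*r^2 - 9*r + 63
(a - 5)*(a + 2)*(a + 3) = a^3 - 19*a - 30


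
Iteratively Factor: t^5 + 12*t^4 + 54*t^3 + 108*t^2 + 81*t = (t + 3)*(t^4 + 9*t^3 + 27*t^2 + 27*t) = (t + 3)^2*(t^3 + 6*t^2 + 9*t) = (t + 3)^3*(t^2 + 3*t) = (t + 3)^4*(t)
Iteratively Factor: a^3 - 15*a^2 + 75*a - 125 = (a - 5)*(a^2 - 10*a + 25) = (a - 5)^2*(a - 5)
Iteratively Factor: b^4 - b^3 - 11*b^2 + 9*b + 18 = (b + 3)*(b^3 - 4*b^2 + b + 6) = (b - 2)*(b + 3)*(b^2 - 2*b - 3) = (b - 3)*(b - 2)*(b + 3)*(b + 1)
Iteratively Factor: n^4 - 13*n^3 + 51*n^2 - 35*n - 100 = (n - 5)*(n^3 - 8*n^2 + 11*n + 20) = (n - 5)*(n - 4)*(n^2 - 4*n - 5) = (n - 5)^2*(n - 4)*(n + 1)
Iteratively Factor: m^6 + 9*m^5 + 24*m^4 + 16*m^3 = (m + 4)*(m^5 + 5*m^4 + 4*m^3) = m*(m + 4)*(m^4 + 5*m^3 + 4*m^2) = m^2*(m + 4)*(m^3 + 5*m^2 + 4*m) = m^2*(m + 1)*(m + 4)*(m^2 + 4*m) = m^2*(m + 1)*(m + 4)^2*(m)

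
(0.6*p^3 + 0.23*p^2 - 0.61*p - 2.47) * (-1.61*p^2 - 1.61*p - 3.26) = -0.966*p^5 - 1.3363*p^4 - 1.3442*p^3 + 4.209*p^2 + 5.9653*p + 8.0522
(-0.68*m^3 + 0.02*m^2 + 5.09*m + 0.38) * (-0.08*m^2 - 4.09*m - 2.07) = 0.0544*m^5 + 2.7796*m^4 + 0.9186*m^3 - 20.8899*m^2 - 12.0905*m - 0.7866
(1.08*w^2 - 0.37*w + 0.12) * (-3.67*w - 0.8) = -3.9636*w^3 + 0.4939*w^2 - 0.1444*w - 0.096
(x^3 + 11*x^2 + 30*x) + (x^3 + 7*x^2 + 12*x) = 2*x^3 + 18*x^2 + 42*x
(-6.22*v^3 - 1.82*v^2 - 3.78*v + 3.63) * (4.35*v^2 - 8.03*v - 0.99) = -27.057*v^5 + 42.0296*v^4 + 4.3294*v^3 + 47.9457*v^2 - 25.4067*v - 3.5937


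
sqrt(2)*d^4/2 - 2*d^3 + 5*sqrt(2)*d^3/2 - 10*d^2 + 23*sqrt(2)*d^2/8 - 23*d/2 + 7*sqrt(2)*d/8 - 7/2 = (d + 1/2)*(d + 7/2)*(d - 2*sqrt(2))*(sqrt(2)*d/2 + sqrt(2)/2)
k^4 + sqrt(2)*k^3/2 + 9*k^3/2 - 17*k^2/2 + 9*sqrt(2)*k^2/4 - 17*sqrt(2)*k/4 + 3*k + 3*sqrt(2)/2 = (k - 1)*(k - 1/2)*(k + 6)*(k + sqrt(2)/2)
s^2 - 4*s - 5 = (s - 5)*(s + 1)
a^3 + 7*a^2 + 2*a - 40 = (a - 2)*(a + 4)*(a + 5)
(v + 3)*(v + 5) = v^2 + 8*v + 15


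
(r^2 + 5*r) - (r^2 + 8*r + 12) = -3*r - 12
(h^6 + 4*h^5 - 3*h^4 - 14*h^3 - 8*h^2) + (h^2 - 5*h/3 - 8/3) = h^6 + 4*h^5 - 3*h^4 - 14*h^3 - 7*h^2 - 5*h/3 - 8/3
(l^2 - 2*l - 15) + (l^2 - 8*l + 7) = 2*l^2 - 10*l - 8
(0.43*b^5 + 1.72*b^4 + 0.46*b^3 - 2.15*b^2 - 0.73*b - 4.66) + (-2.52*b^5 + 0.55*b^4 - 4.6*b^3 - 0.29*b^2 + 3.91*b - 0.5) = -2.09*b^5 + 2.27*b^4 - 4.14*b^3 - 2.44*b^2 + 3.18*b - 5.16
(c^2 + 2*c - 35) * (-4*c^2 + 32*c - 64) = -4*c^4 + 24*c^3 + 140*c^2 - 1248*c + 2240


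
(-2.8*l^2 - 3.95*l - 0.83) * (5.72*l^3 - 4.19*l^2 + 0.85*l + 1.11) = -16.016*l^5 - 10.862*l^4 + 9.4229*l^3 - 2.9878*l^2 - 5.09*l - 0.9213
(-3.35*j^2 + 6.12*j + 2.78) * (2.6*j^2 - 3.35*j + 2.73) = -8.71*j^4 + 27.1345*j^3 - 22.4195*j^2 + 7.3946*j + 7.5894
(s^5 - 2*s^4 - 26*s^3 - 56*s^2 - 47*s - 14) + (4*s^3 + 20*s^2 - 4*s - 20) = s^5 - 2*s^4 - 22*s^3 - 36*s^2 - 51*s - 34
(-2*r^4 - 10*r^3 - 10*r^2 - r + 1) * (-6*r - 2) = 12*r^5 + 64*r^4 + 80*r^3 + 26*r^2 - 4*r - 2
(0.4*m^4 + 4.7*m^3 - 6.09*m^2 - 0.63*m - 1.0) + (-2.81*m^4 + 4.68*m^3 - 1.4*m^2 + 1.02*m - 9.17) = -2.41*m^4 + 9.38*m^3 - 7.49*m^2 + 0.39*m - 10.17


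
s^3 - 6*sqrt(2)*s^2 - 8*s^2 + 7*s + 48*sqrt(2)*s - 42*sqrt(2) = (s - 7)*(s - 1)*(s - 6*sqrt(2))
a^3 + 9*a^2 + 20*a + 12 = (a + 1)*(a + 2)*(a + 6)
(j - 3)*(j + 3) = j^2 - 9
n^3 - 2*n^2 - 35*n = n*(n - 7)*(n + 5)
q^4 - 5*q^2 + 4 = (q - 2)*(q - 1)*(q + 1)*(q + 2)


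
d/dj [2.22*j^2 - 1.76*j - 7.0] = 4.44*j - 1.76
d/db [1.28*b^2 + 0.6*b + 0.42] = 2.56*b + 0.6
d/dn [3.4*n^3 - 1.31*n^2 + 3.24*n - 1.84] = 10.2*n^2 - 2.62*n + 3.24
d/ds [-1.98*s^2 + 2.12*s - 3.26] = 2.12 - 3.96*s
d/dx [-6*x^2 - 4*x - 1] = -12*x - 4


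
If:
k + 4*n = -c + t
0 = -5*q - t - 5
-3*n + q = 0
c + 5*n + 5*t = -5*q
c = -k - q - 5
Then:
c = 25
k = -30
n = 0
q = 0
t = -5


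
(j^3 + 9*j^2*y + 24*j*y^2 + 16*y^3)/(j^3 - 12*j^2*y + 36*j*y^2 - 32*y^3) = (j^3 + 9*j^2*y + 24*j*y^2 + 16*y^3)/(j^3 - 12*j^2*y + 36*j*y^2 - 32*y^3)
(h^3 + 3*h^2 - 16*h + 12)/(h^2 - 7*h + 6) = (h^2 + 4*h - 12)/(h - 6)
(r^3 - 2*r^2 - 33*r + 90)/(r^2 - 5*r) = r + 3 - 18/r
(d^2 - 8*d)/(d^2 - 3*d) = (d - 8)/(d - 3)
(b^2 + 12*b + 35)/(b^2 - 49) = (b + 5)/(b - 7)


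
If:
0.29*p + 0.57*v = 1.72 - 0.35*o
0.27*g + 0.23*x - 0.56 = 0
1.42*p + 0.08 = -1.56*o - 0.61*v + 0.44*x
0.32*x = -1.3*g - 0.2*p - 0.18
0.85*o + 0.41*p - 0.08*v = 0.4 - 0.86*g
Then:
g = -0.26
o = 2.77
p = -3.60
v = 3.15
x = 2.74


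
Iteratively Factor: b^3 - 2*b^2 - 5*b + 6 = (b - 1)*(b^2 - b - 6) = (b - 1)*(b + 2)*(b - 3)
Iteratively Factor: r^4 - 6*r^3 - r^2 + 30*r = (r - 5)*(r^3 - r^2 - 6*r) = (r - 5)*(r - 3)*(r^2 + 2*r) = (r - 5)*(r - 3)*(r + 2)*(r)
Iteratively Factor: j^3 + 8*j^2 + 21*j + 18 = (j + 3)*(j^2 + 5*j + 6) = (j + 3)^2*(j + 2)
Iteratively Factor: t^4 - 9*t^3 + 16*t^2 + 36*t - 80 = (t - 4)*(t^3 - 5*t^2 - 4*t + 20) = (t - 5)*(t - 4)*(t^2 - 4) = (t - 5)*(t - 4)*(t - 2)*(t + 2)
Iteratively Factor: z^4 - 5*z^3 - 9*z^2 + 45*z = (z - 3)*(z^3 - 2*z^2 - 15*z) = z*(z - 3)*(z^2 - 2*z - 15) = z*(z - 5)*(z - 3)*(z + 3)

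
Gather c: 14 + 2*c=2*c + 14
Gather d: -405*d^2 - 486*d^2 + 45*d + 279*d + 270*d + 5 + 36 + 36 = -891*d^2 + 594*d + 77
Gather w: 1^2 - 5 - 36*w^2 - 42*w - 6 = -36*w^2 - 42*w - 10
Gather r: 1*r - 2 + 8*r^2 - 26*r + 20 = 8*r^2 - 25*r + 18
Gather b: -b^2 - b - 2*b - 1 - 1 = -b^2 - 3*b - 2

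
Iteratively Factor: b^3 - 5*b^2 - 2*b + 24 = (b - 4)*(b^2 - b - 6) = (b - 4)*(b - 3)*(b + 2)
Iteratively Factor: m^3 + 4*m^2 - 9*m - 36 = (m - 3)*(m^2 + 7*m + 12) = (m - 3)*(m + 3)*(m + 4)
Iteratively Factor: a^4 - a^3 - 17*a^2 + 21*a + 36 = (a - 3)*(a^3 + 2*a^2 - 11*a - 12) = (a - 3)^2*(a^2 + 5*a + 4) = (a - 3)^2*(a + 1)*(a + 4)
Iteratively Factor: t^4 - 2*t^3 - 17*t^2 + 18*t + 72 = (t - 4)*(t^3 + 2*t^2 - 9*t - 18) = (t - 4)*(t + 3)*(t^2 - t - 6) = (t - 4)*(t - 3)*(t + 3)*(t + 2)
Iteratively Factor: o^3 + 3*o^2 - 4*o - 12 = (o + 2)*(o^2 + o - 6) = (o - 2)*(o + 2)*(o + 3)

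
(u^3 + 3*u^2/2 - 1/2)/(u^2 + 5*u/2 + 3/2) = (2*u^2 + u - 1)/(2*u + 3)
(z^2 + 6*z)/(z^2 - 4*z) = (z + 6)/(z - 4)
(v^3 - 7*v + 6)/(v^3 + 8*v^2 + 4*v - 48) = (v^2 + 2*v - 3)/(v^2 + 10*v + 24)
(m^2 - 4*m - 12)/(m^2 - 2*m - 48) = (-m^2 + 4*m + 12)/(-m^2 + 2*m + 48)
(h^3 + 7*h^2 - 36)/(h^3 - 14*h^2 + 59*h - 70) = (h^2 + 9*h + 18)/(h^2 - 12*h + 35)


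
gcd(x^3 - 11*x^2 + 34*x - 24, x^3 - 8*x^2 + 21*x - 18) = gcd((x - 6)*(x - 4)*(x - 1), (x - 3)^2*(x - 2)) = 1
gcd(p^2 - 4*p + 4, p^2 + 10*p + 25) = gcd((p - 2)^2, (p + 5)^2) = 1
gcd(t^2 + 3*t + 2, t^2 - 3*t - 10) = t + 2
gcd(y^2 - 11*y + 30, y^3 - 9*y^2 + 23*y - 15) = y - 5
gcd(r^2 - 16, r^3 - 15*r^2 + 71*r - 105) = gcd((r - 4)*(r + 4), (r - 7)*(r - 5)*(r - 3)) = 1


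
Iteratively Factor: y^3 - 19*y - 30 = (y + 2)*(y^2 - 2*y - 15) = (y - 5)*(y + 2)*(y + 3)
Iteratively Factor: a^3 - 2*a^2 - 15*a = (a)*(a^2 - 2*a - 15) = a*(a + 3)*(a - 5)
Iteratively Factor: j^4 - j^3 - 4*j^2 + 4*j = (j)*(j^3 - j^2 - 4*j + 4) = j*(j - 1)*(j^2 - 4) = j*(j - 2)*(j - 1)*(j + 2)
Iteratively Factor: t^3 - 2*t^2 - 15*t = (t - 5)*(t^2 + 3*t) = (t - 5)*(t + 3)*(t)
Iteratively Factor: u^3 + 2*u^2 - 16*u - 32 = (u + 4)*(u^2 - 2*u - 8) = (u - 4)*(u + 4)*(u + 2)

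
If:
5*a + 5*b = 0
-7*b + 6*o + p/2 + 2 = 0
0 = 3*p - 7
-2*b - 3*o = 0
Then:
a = -19/66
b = 19/66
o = -19/99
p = 7/3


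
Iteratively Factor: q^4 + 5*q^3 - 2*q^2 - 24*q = (q + 4)*(q^3 + q^2 - 6*q) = (q - 2)*(q + 4)*(q^2 + 3*q) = (q - 2)*(q + 3)*(q + 4)*(q)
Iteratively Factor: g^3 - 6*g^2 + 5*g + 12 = (g + 1)*(g^2 - 7*g + 12) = (g - 4)*(g + 1)*(g - 3)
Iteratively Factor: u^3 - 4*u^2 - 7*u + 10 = (u - 1)*(u^2 - 3*u - 10) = (u - 5)*(u - 1)*(u + 2)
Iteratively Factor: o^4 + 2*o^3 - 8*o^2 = (o - 2)*(o^3 + 4*o^2) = o*(o - 2)*(o^2 + 4*o) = o*(o - 2)*(o + 4)*(o)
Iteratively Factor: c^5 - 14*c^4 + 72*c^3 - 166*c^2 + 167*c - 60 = (c - 3)*(c^4 - 11*c^3 + 39*c^2 - 49*c + 20) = (c - 5)*(c - 3)*(c^3 - 6*c^2 + 9*c - 4) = (c - 5)*(c - 3)*(c - 1)*(c^2 - 5*c + 4) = (c - 5)*(c - 4)*(c - 3)*(c - 1)*(c - 1)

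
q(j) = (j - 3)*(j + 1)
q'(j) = 2*j - 2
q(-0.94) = -0.24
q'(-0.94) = -3.88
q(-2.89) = 11.13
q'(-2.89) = -7.78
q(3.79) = 3.78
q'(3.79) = 5.58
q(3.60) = 2.76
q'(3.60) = 5.20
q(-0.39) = -2.07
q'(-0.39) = -2.78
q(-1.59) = 2.71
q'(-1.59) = -5.18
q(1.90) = -3.19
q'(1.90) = 1.80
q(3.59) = 2.71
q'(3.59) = 5.18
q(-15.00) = 252.00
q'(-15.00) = -32.00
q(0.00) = -3.00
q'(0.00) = -2.00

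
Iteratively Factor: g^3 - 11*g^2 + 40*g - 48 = (g - 3)*(g^2 - 8*g + 16) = (g - 4)*(g - 3)*(g - 4)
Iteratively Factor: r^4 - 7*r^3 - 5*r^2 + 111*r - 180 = (r + 4)*(r^3 - 11*r^2 + 39*r - 45) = (r - 5)*(r + 4)*(r^2 - 6*r + 9) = (r - 5)*(r - 3)*(r + 4)*(r - 3)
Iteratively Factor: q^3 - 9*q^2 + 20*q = (q - 4)*(q^2 - 5*q) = q*(q - 4)*(q - 5)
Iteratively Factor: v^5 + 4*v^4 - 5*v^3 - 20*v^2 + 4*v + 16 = (v - 2)*(v^4 + 6*v^3 + 7*v^2 - 6*v - 8) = (v - 2)*(v - 1)*(v^3 + 7*v^2 + 14*v + 8) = (v - 2)*(v - 1)*(v + 2)*(v^2 + 5*v + 4) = (v - 2)*(v - 1)*(v + 2)*(v + 4)*(v + 1)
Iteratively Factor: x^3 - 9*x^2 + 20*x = (x - 4)*(x^2 - 5*x) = (x - 5)*(x - 4)*(x)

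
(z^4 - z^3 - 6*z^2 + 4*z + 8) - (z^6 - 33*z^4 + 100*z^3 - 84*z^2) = -z^6 + 34*z^4 - 101*z^3 + 78*z^2 + 4*z + 8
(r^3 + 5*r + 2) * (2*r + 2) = 2*r^4 + 2*r^3 + 10*r^2 + 14*r + 4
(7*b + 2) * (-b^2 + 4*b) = -7*b^3 + 26*b^2 + 8*b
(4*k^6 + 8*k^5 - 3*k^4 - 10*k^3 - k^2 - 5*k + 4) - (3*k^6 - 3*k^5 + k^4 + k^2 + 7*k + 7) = k^6 + 11*k^5 - 4*k^4 - 10*k^3 - 2*k^2 - 12*k - 3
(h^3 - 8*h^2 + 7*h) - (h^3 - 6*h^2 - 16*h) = -2*h^2 + 23*h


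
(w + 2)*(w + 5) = w^2 + 7*w + 10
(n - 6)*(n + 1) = n^2 - 5*n - 6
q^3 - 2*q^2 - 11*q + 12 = (q - 4)*(q - 1)*(q + 3)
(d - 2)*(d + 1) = d^2 - d - 2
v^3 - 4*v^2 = v^2*(v - 4)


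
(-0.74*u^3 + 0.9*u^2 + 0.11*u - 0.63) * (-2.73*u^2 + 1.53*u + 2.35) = 2.0202*u^5 - 3.5892*u^4 - 0.6623*u^3 + 4.0032*u^2 - 0.7054*u - 1.4805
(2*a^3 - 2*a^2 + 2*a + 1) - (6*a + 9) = 2*a^3 - 2*a^2 - 4*a - 8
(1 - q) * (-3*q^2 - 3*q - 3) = 3*q^3 - 3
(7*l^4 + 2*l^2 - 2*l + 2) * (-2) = -14*l^4 - 4*l^2 + 4*l - 4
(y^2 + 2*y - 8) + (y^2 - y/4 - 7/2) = 2*y^2 + 7*y/4 - 23/2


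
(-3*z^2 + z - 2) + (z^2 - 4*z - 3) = -2*z^2 - 3*z - 5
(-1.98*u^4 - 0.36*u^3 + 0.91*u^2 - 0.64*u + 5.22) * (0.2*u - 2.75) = -0.396*u^5 + 5.373*u^4 + 1.172*u^3 - 2.6305*u^2 + 2.804*u - 14.355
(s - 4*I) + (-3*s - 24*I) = -2*s - 28*I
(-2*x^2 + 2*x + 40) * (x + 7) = -2*x^3 - 12*x^2 + 54*x + 280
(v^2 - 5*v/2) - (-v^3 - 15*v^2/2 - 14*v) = v^3 + 17*v^2/2 + 23*v/2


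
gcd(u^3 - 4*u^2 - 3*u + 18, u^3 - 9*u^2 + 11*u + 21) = u - 3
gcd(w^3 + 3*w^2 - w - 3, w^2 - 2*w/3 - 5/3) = w + 1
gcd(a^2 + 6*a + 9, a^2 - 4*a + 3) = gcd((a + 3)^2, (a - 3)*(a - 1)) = 1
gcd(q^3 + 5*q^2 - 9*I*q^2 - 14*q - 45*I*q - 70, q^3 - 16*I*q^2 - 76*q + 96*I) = q - 2*I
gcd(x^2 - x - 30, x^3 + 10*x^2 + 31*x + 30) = x + 5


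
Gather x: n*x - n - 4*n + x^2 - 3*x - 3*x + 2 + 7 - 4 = -5*n + x^2 + x*(n - 6) + 5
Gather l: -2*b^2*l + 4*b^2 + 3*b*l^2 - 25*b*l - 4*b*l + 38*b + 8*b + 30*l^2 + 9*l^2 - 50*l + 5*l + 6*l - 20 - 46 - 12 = 4*b^2 + 46*b + l^2*(3*b + 39) + l*(-2*b^2 - 29*b - 39) - 78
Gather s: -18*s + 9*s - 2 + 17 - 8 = 7 - 9*s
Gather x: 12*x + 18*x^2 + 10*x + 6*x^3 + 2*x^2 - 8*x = 6*x^3 + 20*x^2 + 14*x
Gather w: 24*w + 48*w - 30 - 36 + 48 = 72*w - 18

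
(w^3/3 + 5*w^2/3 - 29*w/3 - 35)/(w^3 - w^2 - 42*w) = (-w^3 - 5*w^2 + 29*w + 105)/(3*w*(-w^2 + w + 42))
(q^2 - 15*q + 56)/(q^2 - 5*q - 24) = (q - 7)/(q + 3)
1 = 1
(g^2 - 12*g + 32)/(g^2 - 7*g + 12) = (g - 8)/(g - 3)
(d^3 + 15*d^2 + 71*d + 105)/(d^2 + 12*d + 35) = d + 3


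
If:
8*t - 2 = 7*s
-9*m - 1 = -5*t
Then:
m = 5*t/9 - 1/9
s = 8*t/7 - 2/7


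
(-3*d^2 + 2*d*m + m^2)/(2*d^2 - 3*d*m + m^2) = (-3*d - m)/(2*d - m)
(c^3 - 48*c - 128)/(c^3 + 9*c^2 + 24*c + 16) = (c - 8)/(c + 1)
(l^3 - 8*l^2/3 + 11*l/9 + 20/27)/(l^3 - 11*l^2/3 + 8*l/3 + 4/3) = (l^2 - 3*l + 20/9)/(l^2 - 4*l + 4)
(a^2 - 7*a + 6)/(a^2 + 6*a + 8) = (a^2 - 7*a + 6)/(a^2 + 6*a + 8)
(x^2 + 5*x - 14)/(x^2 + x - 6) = (x + 7)/(x + 3)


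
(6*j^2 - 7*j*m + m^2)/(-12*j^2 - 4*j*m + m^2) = (-j + m)/(2*j + m)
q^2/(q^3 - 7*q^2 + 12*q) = q/(q^2 - 7*q + 12)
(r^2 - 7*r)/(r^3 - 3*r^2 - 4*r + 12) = r*(r - 7)/(r^3 - 3*r^2 - 4*r + 12)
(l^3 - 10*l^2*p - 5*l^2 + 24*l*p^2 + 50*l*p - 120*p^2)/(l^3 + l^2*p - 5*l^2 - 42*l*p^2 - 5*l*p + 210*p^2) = (l - 4*p)/(l + 7*p)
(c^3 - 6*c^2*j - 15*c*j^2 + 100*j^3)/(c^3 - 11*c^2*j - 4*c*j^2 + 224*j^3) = (c^2 - 10*c*j + 25*j^2)/(c^2 - 15*c*j + 56*j^2)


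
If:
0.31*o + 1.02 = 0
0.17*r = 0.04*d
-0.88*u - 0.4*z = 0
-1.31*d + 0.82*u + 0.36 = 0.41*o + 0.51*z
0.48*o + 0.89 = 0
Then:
No Solution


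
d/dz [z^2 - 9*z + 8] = 2*z - 9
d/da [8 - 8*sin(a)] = -8*cos(a)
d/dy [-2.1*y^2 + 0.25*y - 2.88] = 0.25 - 4.2*y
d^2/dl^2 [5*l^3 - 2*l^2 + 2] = 30*l - 4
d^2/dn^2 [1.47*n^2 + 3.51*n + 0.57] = 2.94000000000000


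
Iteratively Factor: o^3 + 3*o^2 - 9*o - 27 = (o + 3)*(o^2 - 9) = (o + 3)^2*(o - 3)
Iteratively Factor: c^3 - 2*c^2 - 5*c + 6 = (c - 1)*(c^2 - c - 6) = (c - 1)*(c + 2)*(c - 3)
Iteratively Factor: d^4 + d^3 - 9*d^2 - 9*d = (d + 3)*(d^3 - 2*d^2 - 3*d) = (d - 3)*(d + 3)*(d^2 + d) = (d - 3)*(d + 1)*(d + 3)*(d)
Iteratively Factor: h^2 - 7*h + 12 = (h - 4)*(h - 3)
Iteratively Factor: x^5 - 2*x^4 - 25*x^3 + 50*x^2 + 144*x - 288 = (x - 3)*(x^4 + x^3 - 22*x^2 - 16*x + 96) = (x - 3)*(x + 3)*(x^3 - 2*x^2 - 16*x + 32) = (x - 3)*(x - 2)*(x + 3)*(x^2 - 16) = (x - 3)*(x - 2)*(x + 3)*(x + 4)*(x - 4)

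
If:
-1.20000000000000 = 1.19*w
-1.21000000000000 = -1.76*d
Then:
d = 0.69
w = -1.01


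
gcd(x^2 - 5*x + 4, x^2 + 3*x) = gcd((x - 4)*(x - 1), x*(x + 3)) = 1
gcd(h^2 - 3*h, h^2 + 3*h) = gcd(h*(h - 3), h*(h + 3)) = h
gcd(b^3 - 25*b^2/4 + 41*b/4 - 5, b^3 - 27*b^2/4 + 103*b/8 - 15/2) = b^2 - 21*b/4 + 5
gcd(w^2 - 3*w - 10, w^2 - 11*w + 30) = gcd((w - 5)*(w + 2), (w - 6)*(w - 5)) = w - 5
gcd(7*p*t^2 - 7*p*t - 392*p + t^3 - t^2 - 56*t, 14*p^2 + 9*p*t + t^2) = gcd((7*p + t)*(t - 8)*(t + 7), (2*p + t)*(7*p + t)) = 7*p + t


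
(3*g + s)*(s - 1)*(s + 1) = 3*g*s^2 - 3*g + s^3 - s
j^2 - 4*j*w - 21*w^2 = (j - 7*w)*(j + 3*w)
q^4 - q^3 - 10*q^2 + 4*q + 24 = (q - 3)*(q - 2)*(q + 2)^2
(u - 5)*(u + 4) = u^2 - u - 20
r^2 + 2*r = r*(r + 2)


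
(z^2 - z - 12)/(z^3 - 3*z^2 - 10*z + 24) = 1/(z - 2)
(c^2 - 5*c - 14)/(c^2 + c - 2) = (c - 7)/(c - 1)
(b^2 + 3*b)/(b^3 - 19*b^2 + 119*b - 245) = b*(b + 3)/(b^3 - 19*b^2 + 119*b - 245)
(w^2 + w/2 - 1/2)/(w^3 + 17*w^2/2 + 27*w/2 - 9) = (w + 1)/(w^2 + 9*w + 18)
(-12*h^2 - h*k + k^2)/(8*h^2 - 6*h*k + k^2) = (-3*h - k)/(2*h - k)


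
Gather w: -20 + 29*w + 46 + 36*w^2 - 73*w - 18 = 36*w^2 - 44*w + 8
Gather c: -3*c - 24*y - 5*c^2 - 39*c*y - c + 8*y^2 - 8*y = -5*c^2 + c*(-39*y - 4) + 8*y^2 - 32*y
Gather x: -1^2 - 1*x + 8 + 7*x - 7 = 6*x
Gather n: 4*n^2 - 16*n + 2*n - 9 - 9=4*n^2 - 14*n - 18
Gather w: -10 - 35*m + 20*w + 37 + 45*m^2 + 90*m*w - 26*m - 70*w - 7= 45*m^2 - 61*m + w*(90*m - 50) + 20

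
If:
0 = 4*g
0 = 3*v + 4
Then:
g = 0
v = -4/3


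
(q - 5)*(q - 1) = q^2 - 6*q + 5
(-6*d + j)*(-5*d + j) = 30*d^2 - 11*d*j + j^2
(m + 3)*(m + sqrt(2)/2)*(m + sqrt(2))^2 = m^4 + 3*m^3 + 5*sqrt(2)*m^3/2 + 4*m^2 + 15*sqrt(2)*m^2/2 + sqrt(2)*m + 12*m + 3*sqrt(2)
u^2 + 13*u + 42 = (u + 6)*(u + 7)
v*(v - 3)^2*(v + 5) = v^4 - v^3 - 21*v^2 + 45*v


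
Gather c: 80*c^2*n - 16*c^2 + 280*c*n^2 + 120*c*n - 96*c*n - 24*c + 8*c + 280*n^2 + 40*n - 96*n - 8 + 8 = c^2*(80*n - 16) + c*(280*n^2 + 24*n - 16) + 280*n^2 - 56*n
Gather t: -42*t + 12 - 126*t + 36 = 48 - 168*t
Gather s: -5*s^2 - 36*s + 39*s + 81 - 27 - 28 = -5*s^2 + 3*s + 26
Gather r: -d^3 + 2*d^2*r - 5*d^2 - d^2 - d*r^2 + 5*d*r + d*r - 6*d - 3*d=-d^3 - 6*d^2 - d*r^2 - 9*d + r*(2*d^2 + 6*d)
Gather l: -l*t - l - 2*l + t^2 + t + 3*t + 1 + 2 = l*(-t - 3) + t^2 + 4*t + 3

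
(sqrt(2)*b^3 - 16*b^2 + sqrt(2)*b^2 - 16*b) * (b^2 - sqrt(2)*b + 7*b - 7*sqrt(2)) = sqrt(2)*b^5 - 18*b^4 + 8*sqrt(2)*b^4 - 144*b^3 + 23*sqrt(2)*b^3 - 126*b^2 + 128*sqrt(2)*b^2 + 112*sqrt(2)*b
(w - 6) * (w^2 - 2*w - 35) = w^3 - 8*w^2 - 23*w + 210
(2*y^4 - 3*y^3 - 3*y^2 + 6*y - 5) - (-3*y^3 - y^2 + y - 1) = 2*y^4 - 2*y^2 + 5*y - 4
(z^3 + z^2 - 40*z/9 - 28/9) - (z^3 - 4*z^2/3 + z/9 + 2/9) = 7*z^2/3 - 41*z/9 - 10/3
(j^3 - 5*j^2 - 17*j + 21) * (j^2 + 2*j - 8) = j^5 - 3*j^4 - 35*j^3 + 27*j^2 + 178*j - 168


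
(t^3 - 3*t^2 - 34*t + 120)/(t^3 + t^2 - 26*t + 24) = (t - 5)/(t - 1)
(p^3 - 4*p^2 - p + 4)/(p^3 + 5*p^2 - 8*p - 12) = (p^2 - 5*p + 4)/(p^2 + 4*p - 12)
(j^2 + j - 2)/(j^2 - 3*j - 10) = (j - 1)/(j - 5)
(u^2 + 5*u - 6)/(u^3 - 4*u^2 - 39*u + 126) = (u - 1)/(u^2 - 10*u + 21)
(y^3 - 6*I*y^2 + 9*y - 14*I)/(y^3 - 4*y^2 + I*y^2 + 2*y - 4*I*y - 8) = (y - 7*I)/(y - 4)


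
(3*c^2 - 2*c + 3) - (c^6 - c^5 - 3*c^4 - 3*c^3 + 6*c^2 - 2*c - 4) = -c^6 + c^5 + 3*c^4 + 3*c^3 - 3*c^2 + 7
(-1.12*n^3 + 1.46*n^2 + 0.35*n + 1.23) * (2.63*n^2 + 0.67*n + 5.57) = -2.9456*n^5 + 3.0894*n^4 - 4.3397*n^3 + 11.6016*n^2 + 2.7736*n + 6.8511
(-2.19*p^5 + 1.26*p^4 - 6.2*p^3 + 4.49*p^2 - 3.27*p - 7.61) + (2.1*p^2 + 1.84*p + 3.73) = -2.19*p^5 + 1.26*p^4 - 6.2*p^3 + 6.59*p^2 - 1.43*p - 3.88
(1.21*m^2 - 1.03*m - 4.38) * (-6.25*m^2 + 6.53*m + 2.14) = -7.5625*m^4 + 14.3388*m^3 + 23.2385*m^2 - 30.8056*m - 9.3732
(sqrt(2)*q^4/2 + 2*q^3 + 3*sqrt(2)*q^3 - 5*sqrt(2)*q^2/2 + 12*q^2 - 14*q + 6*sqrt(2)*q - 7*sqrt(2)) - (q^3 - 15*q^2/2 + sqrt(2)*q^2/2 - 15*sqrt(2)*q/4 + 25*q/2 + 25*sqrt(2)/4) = sqrt(2)*q^4/2 + q^3 + 3*sqrt(2)*q^3 - 3*sqrt(2)*q^2 + 39*q^2/2 - 53*q/2 + 39*sqrt(2)*q/4 - 53*sqrt(2)/4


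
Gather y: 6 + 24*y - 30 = 24*y - 24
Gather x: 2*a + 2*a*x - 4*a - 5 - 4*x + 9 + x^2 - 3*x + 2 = -2*a + x^2 + x*(2*a - 7) + 6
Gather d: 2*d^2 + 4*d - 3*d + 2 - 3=2*d^2 + d - 1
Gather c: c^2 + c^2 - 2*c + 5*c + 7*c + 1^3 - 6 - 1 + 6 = 2*c^2 + 10*c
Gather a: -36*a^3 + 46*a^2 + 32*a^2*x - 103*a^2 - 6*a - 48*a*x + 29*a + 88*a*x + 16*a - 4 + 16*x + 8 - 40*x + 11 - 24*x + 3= -36*a^3 + a^2*(32*x - 57) + a*(40*x + 39) - 48*x + 18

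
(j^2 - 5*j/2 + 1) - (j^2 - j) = 1 - 3*j/2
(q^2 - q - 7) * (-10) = -10*q^2 + 10*q + 70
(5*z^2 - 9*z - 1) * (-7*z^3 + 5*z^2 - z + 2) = -35*z^5 + 88*z^4 - 43*z^3 + 14*z^2 - 17*z - 2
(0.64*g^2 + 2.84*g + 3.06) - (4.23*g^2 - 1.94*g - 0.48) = -3.59*g^2 + 4.78*g + 3.54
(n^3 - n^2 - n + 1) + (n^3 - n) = 2*n^3 - n^2 - 2*n + 1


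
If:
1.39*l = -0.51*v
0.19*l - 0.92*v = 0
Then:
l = 0.00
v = 0.00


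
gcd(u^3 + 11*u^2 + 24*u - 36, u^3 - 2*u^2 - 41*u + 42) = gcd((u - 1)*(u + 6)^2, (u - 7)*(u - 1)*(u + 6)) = u^2 + 5*u - 6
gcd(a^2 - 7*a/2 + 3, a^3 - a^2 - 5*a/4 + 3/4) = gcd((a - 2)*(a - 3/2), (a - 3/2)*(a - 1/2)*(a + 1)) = a - 3/2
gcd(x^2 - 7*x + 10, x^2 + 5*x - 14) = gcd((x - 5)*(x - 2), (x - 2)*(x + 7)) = x - 2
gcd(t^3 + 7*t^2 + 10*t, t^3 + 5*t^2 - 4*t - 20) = t^2 + 7*t + 10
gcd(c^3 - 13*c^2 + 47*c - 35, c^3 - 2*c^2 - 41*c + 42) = c^2 - 8*c + 7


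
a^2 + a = a*(a + 1)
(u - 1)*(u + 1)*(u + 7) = u^3 + 7*u^2 - u - 7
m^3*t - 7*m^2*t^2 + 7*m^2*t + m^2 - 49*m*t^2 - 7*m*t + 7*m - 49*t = (m + 7)*(m - 7*t)*(m*t + 1)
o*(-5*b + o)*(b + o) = -5*b^2*o - 4*b*o^2 + o^3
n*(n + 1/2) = n^2 + n/2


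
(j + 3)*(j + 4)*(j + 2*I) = j^3 + 7*j^2 + 2*I*j^2 + 12*j + 14*I*j + 24*I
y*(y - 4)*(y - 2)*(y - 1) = y^4 - 7*y^3 + 14*y^2 - 8*y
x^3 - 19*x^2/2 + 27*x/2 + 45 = (x - 6)*(x - 5)*(x + 3/2)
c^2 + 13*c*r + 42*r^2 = (c + 6*r)*(c + 7*r)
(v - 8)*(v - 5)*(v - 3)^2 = v^4 - 19*v^3 + 127*v^2 - 357*v + 360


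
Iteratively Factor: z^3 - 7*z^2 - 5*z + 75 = (z - 5)*(z^2 - 2*z - 15) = (z - 5)*(z + 3)*(z - 5)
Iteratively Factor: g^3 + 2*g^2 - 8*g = (g)*(g^2 + 2*g - 8) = g*(g - 2)*(g + 4)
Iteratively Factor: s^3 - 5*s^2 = (s - 5)*(s^2) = s*(s - 5)*(s)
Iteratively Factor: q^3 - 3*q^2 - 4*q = (q - 4)*(q^2 + q) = q*(q - 4)*(q + 1)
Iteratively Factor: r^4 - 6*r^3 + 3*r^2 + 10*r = (r + 1)*(r^3 - 7*r^2 + 10*r) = (r - 5)*(r + 1)*(r^2 - 2*r) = (r - 5)*(r - 2)*(r + 1)*(r)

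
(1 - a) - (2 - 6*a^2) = 6*a^2 - a - 1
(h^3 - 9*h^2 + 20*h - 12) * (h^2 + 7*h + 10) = h^5 - 2*h^4 - 33*h^3 + 38*h^2 + 116*h - 120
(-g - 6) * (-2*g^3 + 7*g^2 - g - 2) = 2*g^4 + 5*g^3 - 41*g^2 + 8*g + 12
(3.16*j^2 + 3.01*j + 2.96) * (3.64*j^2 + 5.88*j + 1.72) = 11.5024*j^4 + 29.5372*j^3 + 33.9084*j^2 + 22.582*j + 5.0912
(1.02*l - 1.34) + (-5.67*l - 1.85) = -4.65*l - 3.19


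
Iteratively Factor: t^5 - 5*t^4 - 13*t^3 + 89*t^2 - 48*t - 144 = (t - 4)*(t^4 - t^3 - 17*t^2 + 21*t + 36) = (t - 4)*(t - 3)*(t^3 + 2*t^2 - 11*t - 12) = (t - 4)*(t - 3)*(t + 1)*(t^2 + t - 12) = (t - 4)*(t - 3)*(t + 1)*(t + 4)*(t - 3)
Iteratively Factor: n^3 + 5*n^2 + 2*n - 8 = (n - 1)*(n^2 + 6*n + 8) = (n - 1)*(n + 4)*(n + 2)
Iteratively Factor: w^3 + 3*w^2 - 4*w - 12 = (w - 2)*(w^2 + 5*w + 6) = (w - 2)*(w + 2)*(w + 3)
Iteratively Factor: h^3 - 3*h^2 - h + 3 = (h - 1)*(h^2 - 2*h - 3) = (h - 1)*(h + 1)*(h - 3)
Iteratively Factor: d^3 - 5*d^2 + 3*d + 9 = (d - 3)*(d^2 - 2*d - 3) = (d - 3)*(d + 1)*(d - 3)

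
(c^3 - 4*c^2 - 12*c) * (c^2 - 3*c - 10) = c^5 - 7*c^4 - 10*c^3 + 76*c^2 + 120*c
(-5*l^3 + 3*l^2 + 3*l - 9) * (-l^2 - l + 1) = 5*l^5 + 2*l^4 - 11*l^3 + 9*l^2 + 12*l - 9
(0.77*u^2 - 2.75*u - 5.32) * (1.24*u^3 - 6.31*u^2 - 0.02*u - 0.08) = 0.9548*u^5 - 8.2687*u^4 + 10.7403*u^3 + 33.5626*u^2 + 0.3264*u + 0.4256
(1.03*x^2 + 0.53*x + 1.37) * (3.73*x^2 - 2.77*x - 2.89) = 3.8419*x^4 - 0.8762*x^3 + 0.6653*x^2 - 5.3266*x - 3.9593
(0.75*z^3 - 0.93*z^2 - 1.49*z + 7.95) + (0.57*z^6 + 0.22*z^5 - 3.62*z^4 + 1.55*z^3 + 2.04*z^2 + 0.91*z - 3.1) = 0.57*z^6 + 0.22*z^5 - 3.62*z^4 + 2.3*z^3 + 1.11*z^2 - 0.58*z + 4.85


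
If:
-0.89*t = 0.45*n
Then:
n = -1.97777777777778*t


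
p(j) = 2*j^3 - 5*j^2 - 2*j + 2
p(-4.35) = -248.54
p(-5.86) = -560.44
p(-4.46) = -265.97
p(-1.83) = -23.34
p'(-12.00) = 982.00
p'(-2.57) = 63.33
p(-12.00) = -4150.00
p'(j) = 6*j^2 - 10*j - 2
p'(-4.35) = 155.04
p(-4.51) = -274.15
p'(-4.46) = 161.95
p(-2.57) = -59.83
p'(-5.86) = 262.64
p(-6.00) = -598.00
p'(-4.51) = 165.14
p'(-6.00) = 274.00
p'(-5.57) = 239.85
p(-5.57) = -487.60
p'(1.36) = -4.50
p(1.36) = -4.94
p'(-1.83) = 36.39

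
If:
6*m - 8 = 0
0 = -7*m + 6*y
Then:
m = 4/3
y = 14/9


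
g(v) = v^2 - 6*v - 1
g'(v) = 2*v - 6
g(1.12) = -6.47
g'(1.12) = -3.76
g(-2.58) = 21.14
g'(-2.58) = -11.16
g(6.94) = 5.52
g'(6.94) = 7.88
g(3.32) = -9.90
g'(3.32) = 0.64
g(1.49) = -7.72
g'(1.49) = -3.02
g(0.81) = -5.20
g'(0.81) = -4.38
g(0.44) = -3.45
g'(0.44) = -5.12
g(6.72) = 3.84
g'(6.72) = 7.44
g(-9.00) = 134.00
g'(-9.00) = -24.00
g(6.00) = -1.00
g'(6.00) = 6.00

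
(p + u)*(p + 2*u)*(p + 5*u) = p^3 + 8*p^2*u + 17*p*u^2 + 10*u^3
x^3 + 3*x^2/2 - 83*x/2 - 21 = (x - 6)*(x + 1/2)*(x + 7)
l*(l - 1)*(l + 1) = l^3 - l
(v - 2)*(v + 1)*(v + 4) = v^3 + 3*v^2 - 6*v - 8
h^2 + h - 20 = (h - 4)*(h + 5)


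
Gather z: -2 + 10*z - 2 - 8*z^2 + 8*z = -8*z^2 + 18*z - 4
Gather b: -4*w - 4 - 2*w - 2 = -6*w - 6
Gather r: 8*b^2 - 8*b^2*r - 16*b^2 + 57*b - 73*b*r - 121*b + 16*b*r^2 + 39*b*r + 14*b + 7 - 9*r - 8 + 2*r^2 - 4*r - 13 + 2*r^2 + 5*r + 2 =-8*b^2 - 50*b + r^2*(16*b + 4) + r*(-8*b^2 - 34*b - 8) - 12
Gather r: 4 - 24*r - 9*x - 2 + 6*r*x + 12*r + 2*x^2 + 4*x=r*(6*x - 12) + 2*x^2 - 5*x + 2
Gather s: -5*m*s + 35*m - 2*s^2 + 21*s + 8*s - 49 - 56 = 35*m - 2*s^2 + s*(29 - 5*m) - 105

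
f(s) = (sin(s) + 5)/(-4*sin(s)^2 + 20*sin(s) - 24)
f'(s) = (8*sin(s)*cos(s) - 20*cos(s))*(sin(s) + 5)/(-4*sin(s)^2 + 20*sin(s) - 24)^2 + cos(s)/(-4*sin(s)^2 + 20*sin(s) - 24)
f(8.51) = -0.54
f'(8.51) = 0.48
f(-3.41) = -0.28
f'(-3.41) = 0.30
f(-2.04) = -0.09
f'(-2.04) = 0.03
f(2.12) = -0.59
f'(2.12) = 0.47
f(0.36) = -0.31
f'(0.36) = -0.34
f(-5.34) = -0.56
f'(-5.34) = -0.48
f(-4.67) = -0.75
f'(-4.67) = 0.05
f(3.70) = -0.13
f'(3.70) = 0.10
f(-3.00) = -0.18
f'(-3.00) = 0.18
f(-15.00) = -0.11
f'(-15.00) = 0.08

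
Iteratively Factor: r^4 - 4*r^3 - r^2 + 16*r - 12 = (r - 2)*(r^3 - 2*r^2 - 5*r + 6) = (r - 3)*(r - 2)*(r^2 + r - 2) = (r - 3)*(r - 2)*(r - 1)*(r + 2)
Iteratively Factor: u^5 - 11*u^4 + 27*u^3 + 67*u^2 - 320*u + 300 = (u - 5)*(u^4 - 6*u^3 - 3*u^2 + 52*u - 60) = (u - 5)^2*(u^3 - u^2 - 8*u + 12) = (u - 5)^2*(u - 2)*(u^2 + u - 6) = (u - 5)^2*(u - 2)*(u + 3)*(u - 2)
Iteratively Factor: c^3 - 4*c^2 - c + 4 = (c - 4)*(c^2 - 1) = (c - 4)*(c - 1)*(c + 1)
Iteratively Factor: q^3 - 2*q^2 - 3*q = (q + 1)*(q^2 - 3*q) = q*(q + 1)*(q - 3)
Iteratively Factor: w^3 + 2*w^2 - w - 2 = (w + 2)*(w^2 - 1) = (w - 1)*(w + 2)*(w + 1)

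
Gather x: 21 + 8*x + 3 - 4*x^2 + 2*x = -4*x^2 + 10*x + 24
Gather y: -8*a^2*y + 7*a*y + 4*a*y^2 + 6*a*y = 4*a*y^2 + y*(-8*a^2 + 13*a)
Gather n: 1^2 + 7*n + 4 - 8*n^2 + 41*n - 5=-8*n^2 + 48*n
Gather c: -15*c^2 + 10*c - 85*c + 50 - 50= -15*c^2 - 75*c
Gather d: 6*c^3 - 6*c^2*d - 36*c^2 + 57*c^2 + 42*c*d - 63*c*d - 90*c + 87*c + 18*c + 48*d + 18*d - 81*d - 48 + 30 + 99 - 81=6*c^3 + 21*c^2 + 15*c + d*(-6*c^2 - 21*c - 15)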